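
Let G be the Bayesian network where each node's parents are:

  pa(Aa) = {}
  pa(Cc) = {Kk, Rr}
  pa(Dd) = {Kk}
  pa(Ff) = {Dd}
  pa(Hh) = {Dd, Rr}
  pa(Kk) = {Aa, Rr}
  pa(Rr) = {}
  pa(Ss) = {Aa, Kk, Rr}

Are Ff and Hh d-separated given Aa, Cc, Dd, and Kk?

Yes — Ff and Hh are d-separated given {Aa, Cc, Dd, Kk}.

Enumerating the 5 paths from Ff to Hh and testing each for blocking by {Aa, Cc, Dd, Kk}:
Path 1: Ff ← Dd → Hh
  Dd is a fork here and Dd is conditioned on, so the path is blocked at Dd.
Path 2: Ff ← Dd ← Kk ← Aa → Ss ← Rr → Hh
  Dd is a chain here and Dd is conditioned on, so the path is blocked at Dd.
Path 3: Ff ← Dd ← Kk → Ss ← Rr → Hh
  Dd is a chain here and Dd is conditioned on, so the path is blocked at Dd.
Path 4: Ff ← Dd ← Kk ← Rr → Hh
  Dd is a chain here and Dd is conditioned on, so the path is blocked at Dd.
Path 5: Ff ← Dd ← Kk → Cc ← Rr → Hh
  Dd is a chain here and Dd is conditioned on, so the path is blocked at Dd.
Since every path is blocked, d-separation holds.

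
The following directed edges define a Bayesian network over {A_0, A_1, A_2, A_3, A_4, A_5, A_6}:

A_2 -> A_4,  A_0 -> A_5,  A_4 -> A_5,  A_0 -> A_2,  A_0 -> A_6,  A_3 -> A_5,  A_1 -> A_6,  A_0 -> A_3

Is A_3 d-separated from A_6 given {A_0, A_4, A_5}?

Yes

There are 3 undirected paths between A_3 and A_6; checking each against the conditioning set {A_0, A_4, A_5}:
Path 1: A_3 → A_5 ← A_4 ← A_2 ← A_0 → A_6
  A_4 is a chain here and A_4 is conditioned on, so the path is blocked at A_4.
Path 2: A_3 → A_5 ← A_0 → A_6
  A_0 is a fork here and A_0 is conditioned on, so the path is blocked at A_0.
Path 3: A_3 ← A_0 → A_6
  A_0 is a fork here and A_0 is conditioned on, so the path is blocked at A_0.
Since every path is blocked, d-separation holds.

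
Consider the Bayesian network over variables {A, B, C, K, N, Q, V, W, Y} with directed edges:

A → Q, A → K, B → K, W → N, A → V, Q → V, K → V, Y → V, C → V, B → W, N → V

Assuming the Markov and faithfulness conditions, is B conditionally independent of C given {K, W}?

4 paths connect B and C; each must be blocked for d-separation to hold:
  1. B → K ← A → Q → V ← C — K:collider[open]; A:fork[open]; Q:chain[open]; V:collider[blocks] ⇒ blocked
  2. B → K ← A → V ← C — K:collider[open]; A:fork[open]; V:collider[blocks] ⇒ blocked
  3. B → K → V ← C — K:chain[blocks]; V:collider[blocks] ⇒ blocked
  4. B → W → N → V ← C — W:chain[blocks]; N:chain[open]; V:collider[blocks] ⇒ blocked
Every path is blocked, so B and C are d-separated given {K, W}.

Yes — B and C are d-separated given {K, W}.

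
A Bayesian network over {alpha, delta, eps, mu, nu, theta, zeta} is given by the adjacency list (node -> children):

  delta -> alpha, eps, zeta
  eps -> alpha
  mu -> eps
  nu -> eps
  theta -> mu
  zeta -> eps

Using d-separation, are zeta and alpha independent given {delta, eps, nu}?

There are 4 undirected paths between zeta and alpha; checking each against the conditioning set {delta, eps, nu}:
Path 1: zeta → eps → alpha
  eps is a chain here and eps is conditioned on, so the path is blocked at eps.
Path 2: zeta → eps ← delta → alpha
  delta is a fork here and delta is conditioned on, so the path is blocked at delta.
Path 3: zeta ← delta → alpha
  delta is a fork here and delta is conditioned on, so the path is blocked at delta.
Path 4: zeta ← delta → eps → alpha
  delta is a fork here and delta is conditioned on, so the path is blocked at delta.
Since every path is blocked, d-separation holds.

Yes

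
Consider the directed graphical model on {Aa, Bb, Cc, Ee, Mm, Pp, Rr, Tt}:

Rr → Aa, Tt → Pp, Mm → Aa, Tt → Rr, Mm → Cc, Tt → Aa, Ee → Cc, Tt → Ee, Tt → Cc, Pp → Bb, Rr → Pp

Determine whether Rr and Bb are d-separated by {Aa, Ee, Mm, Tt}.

No — Rr and Bb are not d-separated given {Aa, Ee, Mm, Tt}.

We examine all 5 paths between Rr and Bb:
  1. Rr → Aa ← Mm → Cc ← Ee ← Tt → Pp → Bb — Aa:collider[open]; Mm:fork[blocks]; Cc:collider[blocks]; Ee:chain[blocks]; Tt:fork[blocks]; Pp:chain[open] ⇒ blocked
  2. Rr → Aa ← Mm → Cc ← Tt → Pp → Bb — Aa:collider[open]; Mm:fork[blocks]; Cc:collider[blocks]; Tt:fork[blocks]; Pp:chain[open] ⇒ blocked
  3. Rr → Aa ← Tt → Pp → Bb — Aa:collider[open]; Tt:fork[blocks]; Pp:chain[open] ⇒ blocked
  4. Rr ← Tt → Pp → Bb — Tt:fork[blocks]; Pp:chain[open] ⇒ blocked
  5. Rr → Pp → Bb — Pp:chain[open] ⇒ active
At least one path is unblocked, so d-separation fails.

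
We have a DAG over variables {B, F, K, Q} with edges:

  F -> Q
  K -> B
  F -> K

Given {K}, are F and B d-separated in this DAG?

Yes

Only one path connects F and B:
Path 1: F → K → B
  K is a chain here and K is conditioned on, so the path is blocked at K.
All paths are blocked; F ⊥ B | {K} holds.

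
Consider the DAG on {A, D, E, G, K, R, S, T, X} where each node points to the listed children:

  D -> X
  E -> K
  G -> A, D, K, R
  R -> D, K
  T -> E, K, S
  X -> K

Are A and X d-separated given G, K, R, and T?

We examine all 6 paths between A and X:
Path 1: A ← G → K ← R → D → X
  G is a fork here and G is conditioned on, so the path is blocked at G.
Path 2: A ← G → K ← X
  G is a fork here and G is conditioned on, so the path is blocked at G.
Path 3: A ← G → R → K ← X
  G is a fork here and G is conditioned on, so the path is blocked at G.
Path 4: A ← G → R → D → X
  G is a fork here and G is conditioned on, so the path is blocked at G.
Path 5: A ← G → D ← R → K ← X
  G is a fork here and G is conditioned on, so the path is blocked at G.
Path 6: A ← G → D → X
  G is a fork here and G is conditioned on, so the path is blocked at G.
Since every path is blocked, d-separation holds.

Yes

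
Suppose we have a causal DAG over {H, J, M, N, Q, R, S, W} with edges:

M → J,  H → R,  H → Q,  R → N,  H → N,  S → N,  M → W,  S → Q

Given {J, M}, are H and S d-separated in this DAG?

3 paths connect H and S; each must be blocked for d-separation to hold:
  1. H → Q ← S — Q:collider[blocks] ⇒ blocked
  2. H → N ← S — N:collider[blocks] ⇒ blocked
  3. H → R → N ← S — R:chain[open]; N:collider[blocks] ⇒ blocked
Every path is blocked, so H and S are d-separated given {J, M}.

Yes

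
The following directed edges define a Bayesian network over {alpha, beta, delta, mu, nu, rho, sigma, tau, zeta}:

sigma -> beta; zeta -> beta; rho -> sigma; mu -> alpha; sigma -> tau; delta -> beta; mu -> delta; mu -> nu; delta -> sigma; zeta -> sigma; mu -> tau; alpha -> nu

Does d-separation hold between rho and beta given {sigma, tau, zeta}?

No — rho and beta are not d-separated given {sigma, tau, zeta}.

We examine all 4 paths between rho and beta:
Path 1: rho → sigma ← zeta → beta
  zeta is a fork here and zeta is conditioned on, so the path is blocked at zeta.
Path 2: rho → sigma → beta
  sigma is a chain here and sigma is conditioned on, so the path is blocked at sigma.
Path 3: rho → sigma → tau ← mu → delta → beta
  sigma is a chain here and sigma is conditioned on, so the path is blocked at sigma.
Path 4: rho → sigma ← delta → beta
  sigma is a collider and sigma is conditioned on, which opens it; delta is a fork and delta is not conditioned on — no node blocks this path, so it is active.
At least one path is unblocked, so d-separation fails.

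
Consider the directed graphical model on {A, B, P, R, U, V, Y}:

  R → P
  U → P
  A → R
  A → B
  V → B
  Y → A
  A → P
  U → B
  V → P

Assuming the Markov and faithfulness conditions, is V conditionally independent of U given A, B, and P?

Enumerating the 6 paths from V to U and testing each for blocking by {A, B, P}:
Path 1: V → P ← U
  P is a collider and P is conditioned on, which opens it — no node blocks this path, so it is active.
Path 2: V → P ← A → B ← U
  A is a fork here and A is conditioned on, so the path is blocked at A.
Path 3: V → P ← R ← A → B ← U
  A is a fork here and A is conditioned on, so the path is blocked at A.
Path 4: V → B ← U
  B is a collider and B is conditioned on, which opens it — no node blocks this path, so it is active.
Path 5: V → B ← A → P ← U
  A is a fork here and A is conditioned on, so the path is blocked at A.
Path 6: V → B ← A → R → P ← U
  A is a fork here and A is conditioned on, so the path is blocked at A.
Because an active path exists, V and U are not d-separated.

No — V and U are not d-separated given {A, B, P}.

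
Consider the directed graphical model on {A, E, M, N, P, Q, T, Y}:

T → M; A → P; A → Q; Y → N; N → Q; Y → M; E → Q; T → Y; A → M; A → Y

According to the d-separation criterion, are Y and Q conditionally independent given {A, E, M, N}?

Enumerating the 4 paths from Y to Q and testing each for blocking by {A, E, M, N}:
  1. Y → M ← A → Q — M:collider[open]; A:fork[blocks] ⇒ blocked
  2. Y → N → Q — N:chain[blocks] ⇒ blocked
  3. Y ← A → Q — A:fork[blocks] ⇒ blocked
  4. Y ← T → M ← A → Q — T:fork[open]; M:collider[open]; A:fork[blocks] ⇒ blocked
Every path is blocked, so Y and Q are d-separated given {A, E, M, N}.

Yes — Y and Q are d-separated given {A, E, M, N}.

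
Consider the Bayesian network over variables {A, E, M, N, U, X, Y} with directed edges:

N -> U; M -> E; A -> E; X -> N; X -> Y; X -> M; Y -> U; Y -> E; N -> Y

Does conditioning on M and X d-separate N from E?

We examine all 6 paths between N and E:
Path 1: N → U ← Y → E
  U is a collider here and neither U nor any of its descendants is conditioned on, so the collider stays closed — the path is blocked at U.
Path 2: N → U ← Y ← X → M → E
  U is a collider here and neither U nor any of its descendants is conditioned on, so the collider stays closed — the path is blocked at U.
Path 3: N → Y → E
  Y is a chain and Y is not conditioned on — no node blocks this path, so it is active.
Path 4: N → Y ← X → M → E
  Y is a collider here and neither Y nor any of its descendants is conditioned on, so the collider stays closed — the path is blocked at Y.
Path 5: N ← X → Y → E
  X is a fork here and X is conditioned on, so the path is blocked at X.
Path 6: N ← X → M → E
  X is a fork here and X is conditioned on, so the path is blocked at X.
Since the path N → Y → E is active, N and E are not d-separated given {M, X}.

No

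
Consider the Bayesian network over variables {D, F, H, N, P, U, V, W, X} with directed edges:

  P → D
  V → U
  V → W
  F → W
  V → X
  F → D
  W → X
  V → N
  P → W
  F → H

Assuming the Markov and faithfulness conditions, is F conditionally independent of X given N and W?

No — F and X are not d-separated given {N, W}.

Enumerating the 4 paths from F to X and testing each for blocking by {N, W}:
Path 1: F → D ← P → W → X
  D is a collider here and neither D nor any of its descendants is conditioned on, so the collider stays closed — the path is blocked at D.
Path 2: F → D ← P → W ← V → X
  D is a collider here and neither D nor any of its descendants is conditioned on, so the collider stays closed — the path is blocked at D.
Path 3: F → W → X
  W is a chain here and W is conditioned on, so the path is blocked at W.
Path 4: F → W ← V → X
  W is a collider and W is conditioned on, which opens it; V is a fork and V is not conditioned on — no node blocks this path, so it is active.
Since the path F → W ← V → X is active, F and X are not d-separated given {N, W}.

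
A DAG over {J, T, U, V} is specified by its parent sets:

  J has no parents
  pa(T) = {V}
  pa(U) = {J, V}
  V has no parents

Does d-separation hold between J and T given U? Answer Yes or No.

There is one path between J and T:
Path 1: J → U ← V → T
  U is a collider and U is conditioned on, which opens it; V is a fork and V is not conditioned on — no node blocks this path, so it is active.
Since the path J → U ← V → T is active, J and T are not d-separated given {U}.

No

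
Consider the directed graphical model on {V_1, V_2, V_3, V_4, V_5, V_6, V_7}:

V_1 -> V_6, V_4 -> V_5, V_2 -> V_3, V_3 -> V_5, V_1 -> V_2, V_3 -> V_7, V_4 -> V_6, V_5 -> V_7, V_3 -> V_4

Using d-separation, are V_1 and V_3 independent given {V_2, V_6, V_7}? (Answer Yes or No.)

4 paths connect V_1 and V_3; each must be blocked for d-separation to hold:
Path 1: V_1 → V_2 → V_3
  V_2 is a chain here and V_2 is conditioned on, so the path is blocked at V_2.
Path 2: V_1 → V_6 ← V_4 → V_5 → V_7 ← V_3
  V_6 is a collider and V_6 is conditioned on, which opens it; V_4 is a fork and V_4 is not conditioned on; V_5 is a chain and V_5 is not conditioned on; V_7 is a collider and V_7 is conditioned on, which opens it — no node blocks this path, so it is active.
Path 3: V_1 → V_6 ← V_4 → V_5 ← V_3
  V_6 is a collider and V_6 is conditioned on, which opens it; V_4 is a fork and V_4 is not conditioned on; V_5 is a collider and its descendant V_7 is conditioned on, which opens it — no node blocks this path, so it is active.
Path 4: V_1 → V_6 ← V_4 ← V_3
  V_6 is a collider and V_6 is conditioned on, which opens it; V_4 is a chain and V_4 is not conditioned on — no node blocks this path, so it is active.
At least one path is unblocked, so d-separation fails.

No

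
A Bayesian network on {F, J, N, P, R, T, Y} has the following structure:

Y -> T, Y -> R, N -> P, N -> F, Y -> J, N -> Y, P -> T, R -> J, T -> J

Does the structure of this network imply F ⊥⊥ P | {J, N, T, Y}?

Yes

4 paths connect F and P; each must be blocked for d-separation to hold:
  1. F ← N → P — N:fork[blocks] ⇒ blocked
  2. F ← N → Y → T ← P — N:fork[blocks]; Y:chain[blocks]; T:collider[open] ⇒ blocked
  3. F ← N → Y → J ← T ← P — N:fork[blocks]; Y:chain[blocks]; J:collider[open]; T:chain[blocks] ⇒ blocked
  4. F ← N → Y → R → J ← T ← P — N:fork[blocks]; Y:chain[blocks]; R:chain[open]; J:collider[open]; T:chain[blocks] ⇒ blocked
Since every path is blocked, d-separation holds.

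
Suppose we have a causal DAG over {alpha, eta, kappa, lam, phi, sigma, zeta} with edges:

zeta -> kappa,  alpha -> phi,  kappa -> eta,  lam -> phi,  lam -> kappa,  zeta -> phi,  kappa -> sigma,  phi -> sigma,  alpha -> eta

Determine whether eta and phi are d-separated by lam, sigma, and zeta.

No

4 paths connect eta and phi; each must be blocked for d-separation to hold:
Path 1: eta ← alpha → phi
  alpha is a fork and alpha is not conditioned on — no node blocks this path, so it is active.
Path 2: eta ← kappa ← zeta → phi
  zeta is a fork here and zeta is conditioned on, so the path is blocked at zeta.
Path 3: eta ← kappa ← lam → phi
  lam is a fork here and lam is conditioned on, so the path is blocked at lam.
Path 4: eta ← kappa → sigma ← phi
  kappa is a fork and kappa is not conditioned on; sigma is a collider and sigma is conditioned on, which opens it — no node blocks this path, so it is active.
Since the path eta ← alpha → phi is active, eta and phi are not d-separated given {lam, sigma, zeta}.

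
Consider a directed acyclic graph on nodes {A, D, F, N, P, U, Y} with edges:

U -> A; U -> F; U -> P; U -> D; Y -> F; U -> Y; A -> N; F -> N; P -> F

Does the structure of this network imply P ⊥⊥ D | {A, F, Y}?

No — P and D are not d-separated given {A, F, Y}.

There are 4 undirected paths between P and D; checking each against the conditioning set {A, F, Y}:
  1. P → F ← Y ← U → D — F:collider[open]; Y:chain[blocks]; U:fork[open] ⇒ blocked
  2. P → F ← U → D — F:collider[open]; U:fork[open] ⇒ active
  3. P → F → N ← A ← U → D — F:chain[blocks]; N:collider[blocks]; A:chain[blocks]; U:fork[open] ⇒ blocked
  4. P ← U → D — U:fork[open] ⇒ active
Since the path P → F ← U → D is active, P and D are not d-separated given {A, F, Y}.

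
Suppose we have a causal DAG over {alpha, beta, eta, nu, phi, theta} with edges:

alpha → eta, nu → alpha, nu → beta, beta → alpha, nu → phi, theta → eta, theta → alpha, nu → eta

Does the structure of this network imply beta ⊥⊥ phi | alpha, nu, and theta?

Yes — beta and phi are d-separated given {alpha, nu, theta}.

Enumerating the 4 paths from beta to phi and testing each for blocking by {alpha, nu, theta}:
Path 1: beta ← nu → phi
  nu is a fork here and nu is conditioned on, so the path is blocked at nu.
Path 2: beta → alpha ← nu → phi
  nu is a fork here and nu is conditioned on, so the path is blocked at nu.
Path 3: beta → alpha ← theta → eta ← nu → phi
  theta is a fork here and theta is conditioned on, so the path is blocked at theta.
Path 4: beta → alpha → eta ← nu → phi
  alpha is a chain here and alpha is conditioned on, so the path is blocked at alpha.
All paths are blocked; beta ⊥ phi | {alpha, nu, theta} holds.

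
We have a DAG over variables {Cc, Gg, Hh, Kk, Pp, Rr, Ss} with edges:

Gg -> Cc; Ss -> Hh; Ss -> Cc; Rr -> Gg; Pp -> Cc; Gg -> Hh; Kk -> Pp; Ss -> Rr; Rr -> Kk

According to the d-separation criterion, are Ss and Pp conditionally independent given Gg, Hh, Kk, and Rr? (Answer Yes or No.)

6 paths connect Ss and Pp; each must be blocked for d-separation to hold:
  1. Ss → Rr → Kk → Pp — Rr:chain[blocks]; Kk:chain[blocks] ⇒ blocked
  2. Ss → Rr → Gg → Cc ← Pp — Rr:chain[blocks]; Gg:chain[blocks]; Cc:collider[blocks] ⇒ blocked
  3. Ss → Cc ← Gg ← Rr → Kk → Pp — Cc:collider[blocks]; Gg:chain[blocks]; Rr:fork[blocks]; Kk:chain[blocks] ⇒ blocked
  4. Ss → Cc ← Pp — Cc:collider[blocks] ⇒ blocked
  5. Ss → Hh ← Gg ← Rr → Kk → Pp — Hh:collider[open]; Gg:chain[blocks]; Rr:fork[blocks]; Kk:chain[blocks] ⇒ blocked
  6. Ss → Hh ← Gg → Cc ← Pp — Hh:collider[open]; Gg:fork[blocks]; Cc:collider[blocks] ⇒ blocked
Since every path is blocked, d-separation holds.

Yes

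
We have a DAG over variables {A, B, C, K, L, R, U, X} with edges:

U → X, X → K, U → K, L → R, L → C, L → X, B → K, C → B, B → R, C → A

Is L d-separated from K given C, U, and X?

Yes — L and K are d-separated given {C, U, X}.

Enumerating the 4 paths from L to K and testing each for blocking by {C, U, X}:
  1. L → C → B → K — C:chain[blocks]; B:chain[open] ⇒ blocked
  2. L → R ← B → K — R:collider[blocks]; B:fork[open] ⇒ blocked
  3. L → X ← U → K — X:collider[open]; U:fork[blocks] ⇒ blocked
  4. L → X → K — X:chain[blocks] ⇒ blocked
Every path is blocked, so L and K are d-separated given {C, U, X}.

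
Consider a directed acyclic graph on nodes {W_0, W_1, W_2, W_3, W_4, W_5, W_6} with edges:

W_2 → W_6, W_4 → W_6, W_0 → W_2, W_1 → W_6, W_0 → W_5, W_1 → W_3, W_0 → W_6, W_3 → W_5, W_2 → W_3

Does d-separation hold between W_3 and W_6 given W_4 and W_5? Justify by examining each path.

No

5 paths connect W_3 and W_6; each must be blocked for d-separation to hold:
Path 1: W_3 ← W_2 → W_6
  W_2 is a fork and W_2 is not conditioned on — no node blocks this path, so it is active.
Path 2: W_3 ← W_2 ← W_0 → W_6
  W_2 is a chain and W_2 is not conditioned on; W_0 is a fork and W_0 is not conditioned on — no node blocks this path, so it is active.
Path 3: W_3 → W_5 ← W_0 → W_2 → W_6
  W_5 is a collider and W_5 is conditioned on, which opens it; W_0 is a fork and W_0 is not conditioned on; W_2 is a chain and W_2 is not conditioned on — no node blocks this path, so it is active.
Path 4: W_3 → W_5 ← W_0 → W_6
  W_5 is a collider and W_5 is conditioned on, which opens it; W_0 is a fork and W_0 is not conditioned on — no node blocks this path, so it is active.
Path 5: W_3 ← W_1 → W_6
  W_1 is a fork and W_1 is not conditioned on — no node blocks this path, so it is active.
Since the path W_3 ← W_2 → W_6 is active, W_3 and W_6 are not d-separated given {W_4, W_5}.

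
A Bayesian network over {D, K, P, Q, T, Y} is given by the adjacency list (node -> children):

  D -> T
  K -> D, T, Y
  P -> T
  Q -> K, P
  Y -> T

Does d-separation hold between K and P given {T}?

4 paths connect K and P; each must be blocked for d-separation to hold:
Path 1: K → D → T ← P
  D is a chain and D is not conditioned on; T is a collider and T is conditioned on, which opens it — no node blocks this path, so it is active.
Path 2: K → Y → T ← P
  Y is a chain and Y is not conditioned on; T is a collider and T is conditioned on, which opens it — no node blocks this path, so it is active.
Path 3: K ← Q → P
  Q is a fork and Q is not conditioned on — no node blocks this path, so it is active.
Path 4: K → T ← P
  T is a collider and T is conditioned on, which opens it — no node blocks this path, so it is active.
Since the path K → D → T ← P is active, K and P are not d-separated given {T}.

No — K and P are not d-separated given {T}.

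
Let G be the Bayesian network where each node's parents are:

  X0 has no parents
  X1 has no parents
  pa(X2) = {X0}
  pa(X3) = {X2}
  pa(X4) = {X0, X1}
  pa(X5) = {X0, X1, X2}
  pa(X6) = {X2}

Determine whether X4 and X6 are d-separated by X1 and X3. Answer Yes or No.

4 paths connect X4 and X6; each must be blocked for d-separation to hold:
Path 1: X4 ← X0 → X5 ← X2 → X6
  X5 is a collider here and neither X5 nor any of its descendants is conditioned on, so the collider stays closed — the path is blocked at X5.
Path 2: X4 ← X0 → X2 → X6
  X0 is a fork and X0 is not conditioned on; X2 is a chain and X2 is not conditioned on — no node blocks this path, so it is active.
Path 3: X4 ← X1 → X5 ← X0 → X2 → X6
  X1 is a fork here and X1 is conditioned on, so the path is blocked at X1.
Path 4: X4 ← X1 → X5 ← X2 → X6
  X1 is a fork here and X1 is conditioned on, so the path is blocked at X1.
Since the path X4 ← X0 → X2 → X6 is active, X4 and X6 are not d-separated given {X1, X3}.

No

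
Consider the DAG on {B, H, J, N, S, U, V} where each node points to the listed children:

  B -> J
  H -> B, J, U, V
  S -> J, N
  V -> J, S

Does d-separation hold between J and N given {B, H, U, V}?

No

Enumerating the 4 paths from J to N and testing each for blocking by {B, H, U, V}:
Path 1: J ← H → V → S → N
  H is a fork here and H is conditioned on, so the path is blocked at H.
Path 2: J ← V → S → N
  V is a fork here and V is conditioned on, so the path is blocked at V.
Path 3: J ← S → N
  S is a fork and S is not conditioned on — no node blocks this path, so it is active.
Path 4: J ← B ← H → V → S → N
  B is a chain here and B is conditioned on, so the path is blocked at B.
At least one path is unblocked, so d-separation fails.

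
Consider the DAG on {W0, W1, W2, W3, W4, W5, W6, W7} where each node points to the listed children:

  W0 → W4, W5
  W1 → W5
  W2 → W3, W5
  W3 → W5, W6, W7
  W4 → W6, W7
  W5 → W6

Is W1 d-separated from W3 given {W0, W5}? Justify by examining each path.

No

We examine all 6 paths between W1 and W3:
  1. W1 → W5 ← W0 → W4 → W7 ← W3 — W5:collider[open]; W0:fork[blocks]; W4:chain[open]; W7:collider[blocks] ⇒ blocked
  2. W1 → W5 ← W0 → W4 → W6 ← W3 — W5:collider[open]; W0:fork[blocks]; W4:chain[open]; W6:collider[blocks] ⇒ blocked
  3. W1 → W5 ← W3 — W5:collider[open] ⇒ active
  4. W1 → W5 → W6 ← W4 → W7 ← W3 — W5:chain[blocks]; W6:collider[blocks]; W4:fork[open]; W7:collider[blocks] ⇒ blocked
  5. W1 → W5 → W6 ← W3 — W5:chain[blocks]; W6:collider[blocks] ⇒ blocked
  6. W1 → W5 ← W2 → W3 — W5:collider[open]; W2:fork[open] ⇒ active
At least one path is unblocked, so d-separation fails.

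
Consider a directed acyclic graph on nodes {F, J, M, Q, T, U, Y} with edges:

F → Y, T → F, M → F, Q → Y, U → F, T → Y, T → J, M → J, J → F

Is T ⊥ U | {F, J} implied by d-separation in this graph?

4 paths connect T and U; each must be blocked for d-separation to hold:
Path 1: T → Y ← F ← U
  Y is a collider here and neither Y nor any of its descendants is conditioned on, so the collider stays closed — the path is blocked at Y.
Path 2: T → J ← M → F ← U
  J is a collider and J is conditioned on, which opens it; M is a fork and M is not conditioned on; F is a collider and F is conditioned on, which opens it — no node blocks this path, so it is active.
Path 3: T → J → F ← U
  J is a chain here and J is conditioned on, so the path is blocked at J.
Path 4: T → F ← U
  F is a collider and F is conditioned on, which opens it — no node blocks this path, so it is active.
Because an active path exists, T and U are not d-separated.

No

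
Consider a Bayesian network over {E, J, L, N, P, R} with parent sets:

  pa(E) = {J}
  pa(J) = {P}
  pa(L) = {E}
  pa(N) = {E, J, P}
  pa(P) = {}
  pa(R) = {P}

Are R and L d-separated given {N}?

No — R and L are not d-separated given {N}.

4 paths connect R and L; each must be blocked for d-separation to hold:
  1. R ← P → N ← J → E → L — P:fork[open]; N:collider[open]; J:fork[open]; E:chain[open] ⇒ active
  2. R ← P → N ← E → L — P:fork[open]; N:collider[open]; E:fork[open] ⇒ active
  3. R ← P → J → N ← E → L — P:fork[open]; J:chain[open]; N:collider[open]; E:fork[open] ⇒ active
  4. R ← P → J → E → L — P:fork[open]; J:chain[open]; E:chain[open] ⇒ active
Because an active path exists, R and L are not d-separated.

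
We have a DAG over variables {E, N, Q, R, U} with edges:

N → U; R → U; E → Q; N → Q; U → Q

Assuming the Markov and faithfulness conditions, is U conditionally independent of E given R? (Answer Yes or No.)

Yes

We examine all 2 paths between U and E:
Path 1: U ← N → Q ← E
  Q is a collider here and neither Q nor any of its descendants is conditioned on, so the collider stays closed — the path is blocked at Q.
Path 2: U → Q ← E
  Q is a collider here and neither Q nor any of its descendants is conditioned on, so the collider stays closed — the path is blocked at Q.
All paths are blocked; U ⊥ E | {R} holds.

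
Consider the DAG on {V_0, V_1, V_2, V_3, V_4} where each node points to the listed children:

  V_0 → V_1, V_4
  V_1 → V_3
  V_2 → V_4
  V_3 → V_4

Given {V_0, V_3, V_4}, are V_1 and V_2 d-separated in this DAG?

Yes — V_1 and V_2 are d-separated given {V_0, V_3, V_4}.

Enumerating the 2 paths from V_1 to V_2 and testing each for blocking by {V_0, V_3, V_4}:
Path 1: V_1 → V_3 → V_4 ← V_2
  V_3 is a chain here and V_3 is conditioned on, so the path is blocked at V_3.
Path 2: V_1 ← V_0 → V_4 ← V_2
  V_0 is a fork here and V_0 is conditioned on, so the path is blocked at V_0.
Every path is blocked, so V_1 and V_2 are d-separated given {V_0, V_3, V_4}.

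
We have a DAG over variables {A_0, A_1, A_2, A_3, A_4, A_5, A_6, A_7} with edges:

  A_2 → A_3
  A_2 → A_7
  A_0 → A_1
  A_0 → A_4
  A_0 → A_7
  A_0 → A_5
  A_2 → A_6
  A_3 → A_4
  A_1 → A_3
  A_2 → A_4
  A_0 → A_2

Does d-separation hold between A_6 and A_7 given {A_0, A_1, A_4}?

Enumerating the 6 paths from A_6 to A_7 and testing each for blocking by {A_0, A_1, A_4}:
  1. A_6 ← A_2 → A_3 → A_4 ← A_0 → A_7 — A_2:fork[open]; A_3:chain[open]; A_4:collider[open]; A_0:fork[blocks] ⇒ blocked
  2. A_6 ← A_2 → A_3 ← A_1 ← A_0 → A_7 — A_2:fork[open]; A_3:collider[open]; A_1:chain[blocks]; A_0:fork[blocks] ⇒ blocked
  3. A_6 ← A_2 ← A_0 → A_7 — A_2:chain[open]; A_0:fork[blocks] ⇒ blocked
  4. A_6 ← A_2 → A_7 — A_2:fork[open] ⇒ active
  5. A_6 ← A_2 → A_4 ← A_3 ← A_1 ← A_0 → A_7 — A_2:fork[open]; A_4:collider[open]; A_3:chain[open]; A_1:chain[blocks]; A_0:fork[blocks] ⇒ blocked
  6. A_6 ← A_2 → A_4 ← A_0 → A_7 — A_2:fork[open]; A_4:collider[open]; A_0:fork[blocks] ⇒ blocked
Because an active path exists, A_6 and A_7 are not d-separated.

No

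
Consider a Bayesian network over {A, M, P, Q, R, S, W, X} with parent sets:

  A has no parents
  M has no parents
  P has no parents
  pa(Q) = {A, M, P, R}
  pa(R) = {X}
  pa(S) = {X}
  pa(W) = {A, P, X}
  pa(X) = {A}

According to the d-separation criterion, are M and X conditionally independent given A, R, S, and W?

We examine all 5 paths between M and X:
Path 1: M → Q ← A → X
  Q is a collider here and neither Q nor any of its descendants is conditioned on, so the collider stays closed — the path is blocked at Q.
Path 2: M → Q ← A → W ← X
  Q is a collider here and neither Q nor any of its descendants is conditioned on, so the collider stays closed — the path is blocked at Q.
Path 3: M → Q ← P → W ← A → X
  Q is a collider here and neither Q nor any of its descendants is conditioned on, so the collider stays closed — the path is blocked at Q.
Path 4: M → Q ← P → W ← X
  Q is a collider here and neither Q nor any of its descendants is conditioned on, so the collider stays closed — the path is blocked at Q.
Path 5: M → Q ← R ← X
  Q is a collider here and neither Q nor any of its descendants is conditioned on, so the collider stays closed — the path is blocked at Q.
Since every path is blocked, d-separation holds.

Yes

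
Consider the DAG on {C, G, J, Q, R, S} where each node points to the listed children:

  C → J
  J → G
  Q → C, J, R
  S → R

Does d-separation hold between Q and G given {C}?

No

2 paths connect Q and G; each must be blocked for d-separation to hold:
Path 1: Q → J → G
  J is a chain and J is not conditioned on — no node blocks this path, so it is active.
Path 2: Q → C → J → G
  C is a chain here and C is conditioned on, so the path is blocked at C.
At least one path is unblocked, so d-separation fails.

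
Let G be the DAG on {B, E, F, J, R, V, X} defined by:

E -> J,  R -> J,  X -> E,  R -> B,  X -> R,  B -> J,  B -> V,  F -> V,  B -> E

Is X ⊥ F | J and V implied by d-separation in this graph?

No — X and F are not d-separated given {J, V}.

There are 6 undirected paths between X and F; checking each against the conditioning set {J, V}:
Path 1: X → E ← B → V ← F
  E is a collider and its descendant J is conditioned on, which opens it; B is a fork and B is not conditioned on; V is a collider and V is conditioned on, which opens it — no node blocks this path, so it is active.
Path 2: X → E → J ← R → B → V ← F
  E is a chain and E is not conditioned on; J is a collider and J is conditioned on, which opens it; R is a fork and R is not conditioned on; B is a chain and B is not conditioned on; V is a collider and V is conditioned on, which opens it — no node blocks this path, so it is active.
Path 3: X → E → J ← B → V ← F
  E is a chain and E is not conditioned on; J is a collider and J is conditioned on, which opens it; B is a fork and B is not conditioned on; V is a collider and V is conditioned on, which opens it — no node blocks this path, so it is active.
Path 4: X → R → B → V ← F
  R is a chain and R is not conditioned on; B is a chain and B is not conditioned on; V is a collider and V is conditioned on, which opens it — no node blocks this path, so it is active.
Path 5: X → R → J ← E ← B → V ← F
  R is a chain and R is not conditioned on; J is a collider and J is conditioned on, which opens it; E is a chain and E is not conditioned on; B is a fork and B is not conditioned on; V is a collider and V is conditioned on, which opens it — no node blocks this path, so it is active.
Path 6: X → R → J ← B → V ← F
  R is a chain and R is not conditioned on; J is a collider and J is conditioned on, which opens it; B is a fork and B is not conditioned on; V is a collider and V is conditioned on, which opens it — no node blocks this path, so it is active.
Because an active path exists, X and F are not d-separated.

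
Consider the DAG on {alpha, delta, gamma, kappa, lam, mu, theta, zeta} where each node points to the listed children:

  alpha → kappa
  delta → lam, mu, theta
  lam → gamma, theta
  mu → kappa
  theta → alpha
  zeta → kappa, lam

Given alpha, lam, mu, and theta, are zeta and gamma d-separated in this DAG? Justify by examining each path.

5 paths connect zeta and gamma; each must be blocked for d-separation to hold:
Path 1: zeta → lam → gamma
  lam is a chain here and lam is conditioned on, so the path is blocked at lam.
Path 2: zeta → kappa ← mu ← delta → theta ← lam → gamma
  kappa is a collider here and neither kappa nor any of its descendants is conditioned on, so the collider stays closed — the path is blocked at kappa.
Path 3: zeta → kappa ← mu ← delta → lam → gamma
  kappa is a collider here and neither kappa nor any of its descendants is conditioned on, so the collider stays closed — the path is blocked at kappa.
Path 4: zeta → kappa ← alpha ← theta ← delta → lam → gamma
  kappa is a collider here and neither kappa nor any of its descendants is conditioned on, so the collider stays closed — the path is blocked at kappa.
Path 5: zeta → kappa ← alpha ← theta ← lam → gamma
  kappa is a collider here and neither kappa nor any of its descendants is conditioned on, so the collider stays closed — the path is blocked at kappa.
Every path is blocked, so zeta and gamma are d-separated given {alpha, lam, mu, theta}.

Yes — zeta and gamma are d-separated given {alpha, lam, mu, theta}.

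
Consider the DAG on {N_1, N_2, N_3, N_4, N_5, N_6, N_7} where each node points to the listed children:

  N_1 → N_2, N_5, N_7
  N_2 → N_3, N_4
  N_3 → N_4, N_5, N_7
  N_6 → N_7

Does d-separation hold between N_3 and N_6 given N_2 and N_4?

4 paths connect N_3 and N_6; each must be blocked for d-separation to hold:
Path 1: N_3 ← N_2 ← N_1 → N_7 ← N_6
  N_2 is a chain here and N_2 is conditioned on, so the path is blocked at N_2.
Path 2: N_3 → N_5 ← N_1 → N_7 ← N_6
  N_5 is a collider here and neither N_5 nor any of its descendants is conditioned on, so the collider stays closed — the path is blocked at N_5.
Path 3: N_3 → N_4 ← N_2 ← N_1 → N_7 ← N_6
  N_2 is a chain here and N_2 is conditioned on, so the path is blocked at N_2.
Path 4: N_3 → N_7 ← N_6
  N_7 is a collider here and neither N_7 nor any of its descendants is conditioned on, so the collider stays closed — the path is blocked at N_7.
All paths are blocked; N_3 ⊥ N_6 | {N_2, N_4} holds.

Yes — N_3 and N_6 are d-separated given {N_2, N_4}.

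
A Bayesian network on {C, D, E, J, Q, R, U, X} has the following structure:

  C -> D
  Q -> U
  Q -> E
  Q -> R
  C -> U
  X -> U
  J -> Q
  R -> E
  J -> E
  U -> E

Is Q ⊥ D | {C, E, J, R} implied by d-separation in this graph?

Yes

We examine all 4 paths between Q and D:
Path 1: Q ← J → E ← U ← C → D
  J is a fork here and J is conditioned on, so the path is blocked at J.
Path 2: Q → E ← U ← C → D
  C is a fork here and C is conditioned on, so the path is blocked at C.
Path 3: Q → U ← C → D
  C is a fork here and C is conditioned on, so the path is blocked at C.
Path 4: Q → R → E ← U ← C → D
  R is a chain here and R is conditioned on, so the path is blocked at R.
Since every path is blocked, d-separation holds.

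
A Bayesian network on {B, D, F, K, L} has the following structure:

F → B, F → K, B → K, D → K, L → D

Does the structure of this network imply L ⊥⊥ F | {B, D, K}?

Yes

Enumerating the 2 paths from L to F and testing each for blocking by {B, D, K}:
Path 1: L → D → K ← F
  D is a chain here and D is conditioned on, so the path is blocked at D.
Path 2: L → D → K ← B ← F
  D is a chain here and D is conditioned on, so the path is blocked at D.
All paths are blocked; L ⊥ F | {B, D, K} holds.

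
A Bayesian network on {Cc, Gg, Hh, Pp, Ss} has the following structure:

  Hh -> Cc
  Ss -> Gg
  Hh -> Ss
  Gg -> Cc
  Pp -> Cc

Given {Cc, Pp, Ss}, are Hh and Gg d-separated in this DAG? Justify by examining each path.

No

There are 2 undirected paths between Hh and Gg; checking each against the conditioning set {Cc, Pp, Ss}:
Path 1: Hh → Ss → Gg
  Ss is a chain here and Ss is conditioned on, so the path is blocked at Ss.
Path 2: Hh → Cc ← Gg
  Cc is a collider and Cc is conditioned on, which opens it — no node blocks this path, so it is active.
At least one path is unblocked, so d-separation fails.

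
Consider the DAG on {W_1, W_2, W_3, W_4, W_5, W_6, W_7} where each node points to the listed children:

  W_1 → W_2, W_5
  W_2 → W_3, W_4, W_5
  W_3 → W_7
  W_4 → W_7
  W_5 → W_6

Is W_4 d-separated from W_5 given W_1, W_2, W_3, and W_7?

Yes — W_4 and W_5 are d-separated given {W_1, W_2, W_3, W_7}.

We examine all 4 paths between W_4 and W_5:
Path 1: W_4 ← W_2 ← W_1 → W_5
  W_2 is a chain here and W_2 is conditioned on, so the path is blocked at W_2.
Path 2: W_4 ← W_2 → W_5
  W_2 is a fork here and W_2 is conditioned on, so the path is blocked at W_2.
Path 3: W_4 → W_7 ← W_3 ← W_2 ← W_1 → W_5
  W_3 is a chain here and W_3 is conditioned on, so the path is blocked at W_3.
Path 4: W_4 → W_7 ← W_3 ← W_2 → W_5
  W_3 is a chain here and W_3 is conditioned on, so the path is blocked at W_3.
Since every path is blocked, d-separation holds.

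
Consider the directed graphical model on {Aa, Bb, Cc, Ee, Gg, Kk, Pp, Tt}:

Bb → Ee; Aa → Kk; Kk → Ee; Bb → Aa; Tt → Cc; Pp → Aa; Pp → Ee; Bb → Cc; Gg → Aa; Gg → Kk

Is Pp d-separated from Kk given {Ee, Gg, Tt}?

No

We examine all 6 paths between Pp and Kk:
  1. Pp → Ee ← Kk — Ee:collider[open] ⇒ active
  2. Pp → Ee ← Bb → Aa → Kk — Ee:collider[open]; Bb:fork[open]; Aa:chain[open] ⇒ active
  3. Pp → Ee ← Bb → Aa ← Gg → Kk — Ee:collider[open]; Bb:fork[open]; Aa:collider[open]; Gg:fork[blocks] ⇒ blocked
  4. Pp → Aa → Kk — Aa:chain[open] ⇒ active
  5. Pp → Aa ← Gg → Kk — Aa:collider[open]; Gg:fork[blocks] ⇒ blocked
  6. Pp → Aa ← Bb → Ee ← Kk — Aa:collider[open]; Bb:fork[open]; Ee:collider[open] ⇒ active
At least one path is unblocked, so d-separation fails.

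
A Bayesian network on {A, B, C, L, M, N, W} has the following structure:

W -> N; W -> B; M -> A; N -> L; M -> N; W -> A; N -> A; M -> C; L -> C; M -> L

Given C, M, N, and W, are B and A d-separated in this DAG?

Enumerating the 5 paths from B to A and testing each for blocking by {C, M, N, W}:
  1. B ← W → N ← M → A — W:fork[blocks]; N:collider[open]; M:fork[blocks] ⇒ blocked
  2. B ← W → N → L ← M → A — W:fork[blocks]; N:chain[blocks]; L:collider[open]; M:fork[blocks] ⇒ blocked
  3. B ← W → N → L → C ← M → A — W:fork[blocks]; N:chain[blocks]; L:chain[open]; C:collider[open]; M:fork[blocks] ⇒ blocked
  4. B ← W → N → A — W:fork[blocks]; N:chain[blocks] ⇒ blocked
  5. B ← W → A — W:fork[blocks] ⇒ blocked
All paths are blocked; B ⊥ A | {C, M, N, W} holds.

Yes — B and A are d-separated given {C, M, N, W}.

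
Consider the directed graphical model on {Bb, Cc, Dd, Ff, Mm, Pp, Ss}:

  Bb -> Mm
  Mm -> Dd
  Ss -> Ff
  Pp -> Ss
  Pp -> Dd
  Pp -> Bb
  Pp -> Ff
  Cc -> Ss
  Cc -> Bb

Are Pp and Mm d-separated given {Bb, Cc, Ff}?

4 paths connect Pp and Mm; each must be blocked for d-separation to hold:
Path 1: Pp → Bb → Mm
  Bb is a chain here and Bb is conditioned on, so the path is blocked at Bb.
Path 2: Pp → Ss ← Cc → Bb → Mm
  Cc is a fork here and Cc is conditioned on, so the path is blocked at Cc.
Path 3: Pp → Dd ← Mm
  Dd is a collider here and neither Dd nor any of its descendants is conditioned on, so the collider stays closed — the path is blocked at Dd.
Path 4: Pp → Ff ← Ss ← Cc → Bb → Mm
  Cc is a fork here and Cc is conditioned on, so the path is blocked at Cc.
Every path is blocked, so Pp and Mm are d-separated given {Bb, Cc, Ff}.

Yes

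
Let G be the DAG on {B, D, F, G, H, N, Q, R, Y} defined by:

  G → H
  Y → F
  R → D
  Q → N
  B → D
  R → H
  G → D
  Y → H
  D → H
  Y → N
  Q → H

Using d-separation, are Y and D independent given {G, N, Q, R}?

Yes

6 paths connect Y and D; each must be blocked for d-separation to hold:
Path 1: Y → N ← Q → H ← D
  Q is a fork here and Q is conditioned on, so the path is blocked at Q.
Path 2: Y → N ← Q → H ← G → D
  Q is a fork here and Q is conditioned on, so the path is blocked at Q.
Path 3: Y → N ← Q → H ← R → D
  Q is a fork here and Q is conditioned on, so the path is blocked at Q.
Path 4: Y → H ← D
  H is a collider here and neither H nor any of its descendants is conditioned on, so the collider stays closed — the path is blocked at H.
Path 5: Y → H ← G → D
  H is a collider here and neither H nor any of its descendants is conditioned on, so the collider stays closed — the path is blocked at H.
Path 6: Y → H ← R → D
  H is a collider here and neither H nor any of its descendants is conditioned on, so the collider stays closed — the path is blocked at H.
Every path is blocked, so Y and D are d-separated given {G, N, Q, R}.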